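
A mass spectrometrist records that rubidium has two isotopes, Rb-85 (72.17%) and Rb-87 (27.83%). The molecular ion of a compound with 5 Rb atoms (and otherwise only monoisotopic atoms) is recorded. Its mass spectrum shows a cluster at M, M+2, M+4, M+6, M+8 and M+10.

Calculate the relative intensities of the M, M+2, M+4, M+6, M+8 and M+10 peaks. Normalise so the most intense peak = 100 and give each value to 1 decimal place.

Each Rb atom is independently Rb-85 (p = 0.7217) or Rb-87 (q = 0.2783); the cluster is the binomial expansion (p + q)^5.
P(M) = 0.7217^5 = 0.195787
P(M+2) = 5 × 0.7217^4 × 0.2783^1 = 0.377494
P(M+4) = 10 × 0.7217^3 × 0.2783^2 = 0.291136
P(M+6) = 10 × 0.7217^2 × 0.2783^3 = 0.112267
P(M+8) = 5 × 0.7217^1 × 0.2783^4 = 0.021646
P(M+10) = 0.2783^5 = 0.001669
The M+2 peak is largest (0.377494); scaling to 100 gives 51.9 : 100.0 : 77.1 : 29.7 : 5.7 : 0.4.

51.9 : 100.0 : 77.1 : 29.7 : 5.7 : 0.4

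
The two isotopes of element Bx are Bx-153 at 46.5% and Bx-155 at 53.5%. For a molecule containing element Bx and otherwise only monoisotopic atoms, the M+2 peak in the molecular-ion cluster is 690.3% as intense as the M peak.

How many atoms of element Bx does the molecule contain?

6

The M+2/M ratio from n Bx atoms is n · q/p = n · 0.535/0.465.
n = 6.903 × 0.465/0.535 = 6.00 ≈ 6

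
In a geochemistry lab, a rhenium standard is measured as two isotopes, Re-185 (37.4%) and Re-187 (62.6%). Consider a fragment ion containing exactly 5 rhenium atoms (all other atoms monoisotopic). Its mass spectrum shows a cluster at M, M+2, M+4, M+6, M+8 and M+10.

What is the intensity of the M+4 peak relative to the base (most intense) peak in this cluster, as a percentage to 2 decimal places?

59.74%

Binomial terms of (0.374 + 0.626)^5: M 0.0073, M+2 0.0612, M+4 0.2050, M+6 0.3431, M+8 0.2872, M+10 0.0961 → M+6 is the base peak.
P(M+6) = C(5,3) × 0.374^2 × 0.626^3 = 10 × 0.139876 × 0.24531438 = 0.343136 (base)
P(M+4) = C(5,2) × 0.374^3 × 0.626^2 = 10 × 0.05231362 × 0.391876 = 0.205005
Relative intensity = 0.205005 / 0.343136 × 100 = 59.74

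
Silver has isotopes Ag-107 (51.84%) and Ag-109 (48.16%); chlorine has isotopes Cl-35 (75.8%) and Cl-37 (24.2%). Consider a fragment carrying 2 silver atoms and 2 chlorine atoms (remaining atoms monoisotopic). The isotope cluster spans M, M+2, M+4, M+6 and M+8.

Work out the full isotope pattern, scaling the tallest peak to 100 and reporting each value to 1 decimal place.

Silver pattern (n=2): 0.26873856 : 0.49932288 : 0.23193856
Chlorine pattern (n=2): 0.574564 : 0.366872 : 0.058564
Convolve the two distributions (both contribute in 2-u steps):
  M: 0.26873856×0.574564 = 0.154408
  M+2: 0.26873856×0.366872 + 0.49932288×0.574564 = 0.385486
  M+4: 0.26873856×0.058564 + 0.49932288×0.366872 + 0.23193856×0.574564 = 0.332190
  M+6: 0.49932288×0.058564 + 0.23193856×0.366872 = 0.114334
  M+8: 0.23193856×0.058564 = 0.013583
Scale to base peak (0.385486) = 100: 40.1 : 100.0 : 86.2 : 29.7 : 3.5

40.1 : 100.0 : 86.2 : 29.7 : 3.5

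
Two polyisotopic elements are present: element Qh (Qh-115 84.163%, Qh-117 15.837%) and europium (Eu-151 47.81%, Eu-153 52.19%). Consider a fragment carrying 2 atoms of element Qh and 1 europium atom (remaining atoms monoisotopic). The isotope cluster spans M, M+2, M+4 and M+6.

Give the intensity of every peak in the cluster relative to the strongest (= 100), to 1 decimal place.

Element Qh pattern (n=2): 0.70834106 : 0.26657789 : 0.02508106
Europium pattern (n=1): 0.4781 : 0.5219
Convolve the two distributions (both contribute in 2-u steps):
  M: 0.70834106×0.4781 = 0.338658
  M+2: 0.70834106×0.5219 + 0.26657789×0.4781 = 0.497134
  M+4: 0.26657789×0.5219 + 0.02508106×0.4781 = 0.151118
  M+6: 0.02508106×0.5219 = 0.013090
Scale to base peak (0.497134) = 100: 68.1 : 100.0 : 30.4 : 2.6

68.1 : 100.0 : 30.4 : 2.6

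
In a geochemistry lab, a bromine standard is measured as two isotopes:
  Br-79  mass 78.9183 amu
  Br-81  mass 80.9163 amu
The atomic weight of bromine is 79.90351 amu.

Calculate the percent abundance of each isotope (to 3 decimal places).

With x = fraction of Br-79 (so Br-81 is 1 − x):
78.9183·x + 80.9163·(1 − x) = 79.90351
(78.9183 − 80.9163)·x = 79.90351 − 80.9163
x = -1.01279 / -1.9980 = 0.50690 → 50.690% Br-79, 49.310% Br-81.

Br-79: 50.690%, Br-81: 49.310%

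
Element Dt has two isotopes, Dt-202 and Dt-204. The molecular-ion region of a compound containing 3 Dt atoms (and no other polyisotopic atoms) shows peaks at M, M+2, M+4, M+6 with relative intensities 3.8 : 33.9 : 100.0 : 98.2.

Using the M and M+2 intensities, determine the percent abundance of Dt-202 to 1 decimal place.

25.2%

Let p = fractional abundance of Dt-202. I(M+2)/I(M) = [C(3,1)·p^2·(1−p)] / p^3 = 3·(1−p)/p = 33.9/3.8 = 8.9211
(1−p)/p = 8.9211/3 = 2.9737  ⇒  p = 1/(1 + 2.9737) = 0.2517
Dt-202: 25.2%, Dt-204: 74.8%.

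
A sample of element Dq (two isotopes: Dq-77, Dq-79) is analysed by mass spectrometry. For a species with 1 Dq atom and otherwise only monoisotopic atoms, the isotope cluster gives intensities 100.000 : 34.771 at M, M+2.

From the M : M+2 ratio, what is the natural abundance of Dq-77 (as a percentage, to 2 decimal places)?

74.20%

Write p for the Dq-77 fraction. I(M+2)/I(M) = [C(1,1)·p^0·(1−p)] / p^1 = 1·(1−p)/p = 34.771/100.000 = 0.3477
(1−p)/p = 0.3477/1 = 0.3477  ⇒  p = 1/(1 + 0.3477) = 0.7420
Dq-77: 74.20%, Dq-79: 25.80%.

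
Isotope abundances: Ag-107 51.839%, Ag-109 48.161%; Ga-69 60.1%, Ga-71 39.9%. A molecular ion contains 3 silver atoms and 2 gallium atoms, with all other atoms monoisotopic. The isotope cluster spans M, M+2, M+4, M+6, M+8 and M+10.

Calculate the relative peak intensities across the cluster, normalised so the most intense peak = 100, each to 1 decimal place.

14.9 : 61.1 : 100.0 : 81.2 : 32.8 : 5.3

Silver pattern (n=3): 0.13930601 : 0.38826655 : 0.36071887 : 0.11170857
Gallium pattern (n=2): 0.361201 : 0.479598 : 0.159201
Convolve the two distributions (both contribute in 2-u steps):
  M: 0.13930601×0.361201 = 0.050317
  M+2: 0.13930601×0.479598 + 0.38826655×0.361201 = 0.207053
  M+4: 0.13930601×0.159201 + 0.38826655×0.479598 + 0.36071887×0.361201 = 0.338682
  M+6: 0.38826655×0.159201 + 0.36071887×0.479598 + 0.11170857×0.361201 = 0.275162
  M+8: 0.36071887×0.159201 + 0.11170857×0.479598 = 0.111002
  M+10: 0.11170857×0.159201 = 0.017784
Scale to base peak (0.338682) = 100: 14.9 : 61.1 : 100.0 : 81.2 : 32.8 : 5.3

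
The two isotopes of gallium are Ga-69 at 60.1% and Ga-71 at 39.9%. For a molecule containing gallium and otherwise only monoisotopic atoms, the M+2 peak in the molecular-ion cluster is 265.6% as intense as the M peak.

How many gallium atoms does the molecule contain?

4

The M+2/M ratio from n Ga atoms is n · q/p = n · 0.399/0.601.
n = 2.656 × 0.601/0.399 = 4.00 ≈ 4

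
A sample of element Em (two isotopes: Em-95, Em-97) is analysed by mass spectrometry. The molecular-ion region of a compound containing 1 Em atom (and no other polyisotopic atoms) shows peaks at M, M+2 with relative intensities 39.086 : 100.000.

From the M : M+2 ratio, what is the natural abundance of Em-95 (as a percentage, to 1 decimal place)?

If p is the fraction of Em that is Em-95, then I(M+2)/I(M) = [C(1,1)·p^0·(1−p)] / p^1 = 1·(1−p)/p = 100.000/39.086 = 2.5585
(1−p)/p = 2.5585/1 = 2.5585  ⇒  p = 1/(1 + 2.5585) = 0.2810
Em-95: 28.1%, Em-97: 71.9%.

28.1%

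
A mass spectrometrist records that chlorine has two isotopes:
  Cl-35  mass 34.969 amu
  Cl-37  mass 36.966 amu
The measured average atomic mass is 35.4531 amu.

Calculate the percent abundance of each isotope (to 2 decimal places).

Writing the weighted mean with unknown fraction x of Cl-35:
34.969·x + 36.966·(1 − x) = 35.4531
(34.969 − 36.966)·x = 35.4531 − 36.966
x = -1.5129 / -1.997 = 0.75759 → 75.76% Cl-35, 24.24% Cl-37.

Cl-35: 75.76%, Cl-37: 24.24%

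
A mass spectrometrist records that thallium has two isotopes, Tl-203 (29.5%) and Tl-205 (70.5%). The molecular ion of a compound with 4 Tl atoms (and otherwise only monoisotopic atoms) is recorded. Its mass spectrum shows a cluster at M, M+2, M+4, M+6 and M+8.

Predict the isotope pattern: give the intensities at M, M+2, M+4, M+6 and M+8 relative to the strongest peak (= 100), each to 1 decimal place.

1.8 : 17.5 : 62.8 : 100.0 : 59.7

Expanding (0.295 + 0.705)^4:
P(M) = 0.295^4 = 0.007573
P(M+2) = 4 × 0.295^3 × 0.705^1 = 0.072396
P(M+4) = 6 × 0.295^2 × 0.705^2 = 0.259522
P(M+6) = 4 × 0.295^1 × 0.705^3 = 0.413475
P(M+8) = 0.705^4 = 0.247034
The M+6 peak is largest (0.413475); scaling to 100 gives 1.8 : 17.5 : 62.8 : 100.0 : 59.7.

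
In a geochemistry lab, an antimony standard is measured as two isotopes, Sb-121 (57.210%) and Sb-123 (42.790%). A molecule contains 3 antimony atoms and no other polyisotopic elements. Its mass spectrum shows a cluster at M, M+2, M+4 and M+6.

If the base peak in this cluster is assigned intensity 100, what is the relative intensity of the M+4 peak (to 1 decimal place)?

Binomial terms of (0.57210 + 0.42790)^3: M 0.1872, M+2 0.4202, M+4 0.3143, M+6 0.0783 → M+2 is the base peak.
P(M+2) = C(3,1) × 0.57210^2 × 0.42790^1 = 3 × 0.32729841 × 0.4279 = 0.420153 (base)
P(M+4) = C(3,2) × 0.57210^1 × 0.42790^2 = 3 × 0.5721 × 0.18309841 = 0.314252
Relative intensity = 0.314252 / 0.420153 × 100 = 74.8

74.8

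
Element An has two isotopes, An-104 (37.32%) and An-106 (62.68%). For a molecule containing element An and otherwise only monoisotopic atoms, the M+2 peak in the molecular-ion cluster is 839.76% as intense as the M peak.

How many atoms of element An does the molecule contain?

5

With n An atoms, P(M+2)/P(M) = C(n,1)·p^(n−1)q / p^n = n·q/p = n · 0.6268/0.3732.
n = 8.3976 × 0.3732/0.6268 = 5.00 ≈ 5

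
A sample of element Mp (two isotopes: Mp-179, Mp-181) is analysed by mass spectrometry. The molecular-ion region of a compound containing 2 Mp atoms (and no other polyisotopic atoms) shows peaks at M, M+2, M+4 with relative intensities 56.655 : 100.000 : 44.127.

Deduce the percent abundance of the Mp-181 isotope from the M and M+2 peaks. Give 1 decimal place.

Write p for the Mp-179 fraction. I(M+2)/I(M) = [C(2,1)·p^1·(1−p)] / p^2 = 2·(1−p)/p = 100.000/56.655 = 1.7651
(1−p)/p = 1.7651/2 = 0.8825  ⇒  p = 1/(1 + 0.8825) = 0.5312
Mp-179: 53.1%, Mp-181: 46.9%.

46.9%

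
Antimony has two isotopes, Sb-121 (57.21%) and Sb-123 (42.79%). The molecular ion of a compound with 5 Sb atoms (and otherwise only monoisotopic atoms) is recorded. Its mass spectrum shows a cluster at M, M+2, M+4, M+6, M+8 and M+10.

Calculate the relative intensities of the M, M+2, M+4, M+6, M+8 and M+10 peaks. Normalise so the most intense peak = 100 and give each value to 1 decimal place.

Each Sb atom is independently Sb-121 (p = 0.5721) or Sb-123 (q = 0.4279); the cluster is the binomial expansion (p + q)^5.
P(M) = 0.5721^5 = 0.061286
P(M+2) = 5 × 0.5721^4 × 0.4279^1 = 0.229192
P(M+4) = 10 × 0.5721^3 × 0.4279^2 = 0.342847
P(M+6) = 10 × 0.5721^2 × 0.4279^3 = 0.256431
P(M+8) = 5 × 0.5721^1 × 0.4279^4 = 0.095898
P(M+10) = 0.4279^5 = 0.014345
The M+4 peak is largest (0.342847); scaling to 100 gives 17.9 : 66.8 : 100.0 : 74.8 : 28.0 : 4.2.

17.9 : 66.8 : 100.0 : 74.8 : 28.0 : 4.2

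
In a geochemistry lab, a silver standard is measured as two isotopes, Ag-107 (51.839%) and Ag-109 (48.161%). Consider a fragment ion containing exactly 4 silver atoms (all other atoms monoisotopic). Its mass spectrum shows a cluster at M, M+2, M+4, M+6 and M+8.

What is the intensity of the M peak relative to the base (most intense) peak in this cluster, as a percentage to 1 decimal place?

19.3%

Binomial terms of (0.51839 + 0.48161)^4: M 0.0722, M+2 0.2684, M+4 0.3740, M+6 0.2316, M+8 0.0538 → M+4 is the base peak.
P(M+4) = C(4,2) × 0.51839^2 × 0.48161^2 = 6 × 0.26872819 × 0.23194819 = 0.373986 (base)
P(M) = C(4,0) × 0.51839^4 × 0.48161^0 = 1 × 0.07221484 × 1.0000 = 0.072215
Relative intensity = 0.072215 / 0.373986 × 100 = 19.3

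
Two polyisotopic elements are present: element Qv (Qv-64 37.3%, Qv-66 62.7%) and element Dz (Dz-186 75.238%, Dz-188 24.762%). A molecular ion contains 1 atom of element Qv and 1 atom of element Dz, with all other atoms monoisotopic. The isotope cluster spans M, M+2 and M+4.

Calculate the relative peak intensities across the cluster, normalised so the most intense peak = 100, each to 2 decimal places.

Element Qv pattern (n=1): 0.3730 : 0.6270
Element Dz pattern (n=1): 0.75238 : 0.24762
Convolve the two distributions (both contribute in 2-u steps):
  M: 0.3730×0.75238 = 0.280638
  M+2: 0.3730×0.24762 + 0.6270×0.75238 = 0.564105
  M+4: 0.6270×0.24762 = 0.155258
Scale to base peak (0.564105) = 100: 49.75 : 100.00 : 27.52

49.75 : 100.00 : 27.52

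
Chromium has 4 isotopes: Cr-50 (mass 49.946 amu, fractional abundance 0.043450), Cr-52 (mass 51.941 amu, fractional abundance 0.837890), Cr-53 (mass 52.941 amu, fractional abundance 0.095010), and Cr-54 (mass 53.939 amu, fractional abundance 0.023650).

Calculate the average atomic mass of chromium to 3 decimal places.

51.997 amu

Ar = Σ fᵢ·mᵢ = 0.043450 × 49.946 + 0.837890 × 51.941 + 0.095010 × 52.941 + 0.023650 × 53.939
= 2.1702 + 43.5208 + 5.0299 + 1.2757 = 51.9966 amu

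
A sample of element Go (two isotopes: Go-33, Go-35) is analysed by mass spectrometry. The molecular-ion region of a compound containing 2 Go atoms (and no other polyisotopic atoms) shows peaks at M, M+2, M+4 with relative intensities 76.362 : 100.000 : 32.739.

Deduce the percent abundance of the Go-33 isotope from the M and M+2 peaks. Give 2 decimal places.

If p is the fraction of Go that is Go-33, then I(M+2)/I(M) = [C(2,1)·p^1·(1−p)] / p^2 = 2·(1−p)/p = 100.000/76.362 = 1.3096
(1−p)/p = 1.3096/2 = 0.6548  ⇒  p = 1/(1 + 0.6548) = 0.6043
Go-33: 60.43%, Go-35: 39.57%.

60.43%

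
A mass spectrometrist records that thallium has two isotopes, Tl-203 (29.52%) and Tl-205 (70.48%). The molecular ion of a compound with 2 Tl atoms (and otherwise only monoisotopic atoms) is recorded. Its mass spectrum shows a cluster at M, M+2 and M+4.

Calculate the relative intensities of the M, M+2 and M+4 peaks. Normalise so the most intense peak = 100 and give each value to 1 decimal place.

The 2 Tl atoms are independent, so intensities follow the terms of (0.2952 + 0.7048)^2.
P(M) = 0.2952^2 = 0.087143
P(M+2) = 2 × 0.2952^1 × 0.7048^1 = 0.416114
P(M+4) = 0.7048^2 = 0.496743
The M+4 peak is largest (0.496743); scaling to 100 gives 17.5 : 83.8 : 100.0.

17.5 : 83.8 : 100.0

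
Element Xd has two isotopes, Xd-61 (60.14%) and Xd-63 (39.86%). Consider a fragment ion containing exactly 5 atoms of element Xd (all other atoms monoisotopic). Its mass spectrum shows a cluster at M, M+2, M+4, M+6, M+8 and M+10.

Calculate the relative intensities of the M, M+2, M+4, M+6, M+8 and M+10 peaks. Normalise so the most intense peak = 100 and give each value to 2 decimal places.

22.76 : 75.44 : 100.00 : 66.28 : 21.96 : 2.91

Expanding (0.6014 + 0.3986)^5:
P(M) = 0.6014^5 = 0.078671
P(M+2) = 5 × 0.6014^4 × 0.3986^1 = 0.260712
P(M+4) = 10 × 0.6014^3 × 0.3986^2 = 0.345593
P(M+6) = 10 × 0.6014^2 × 0.3986^3 = 0.229054
P(M+8) = 5 × 0.6014^1 × 0.3986^4 = 0.075907
P(M+10) = 0.3986^5 = 0.010062
The M+4 peak is largest (0.345593); scaling to 100 gives 22.76 : 75.44 : 100.00 : 66.28 : 21.96 : 2.91.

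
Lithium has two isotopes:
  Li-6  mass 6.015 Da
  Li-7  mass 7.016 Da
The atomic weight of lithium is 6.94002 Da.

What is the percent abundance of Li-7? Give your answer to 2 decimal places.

92.41%

With x = fraction of Li-6 (so Li-7 is 1 − x):
6.015·x + 7.016·(1 − x) = 6.94002
(6.015 − 7.016)·x = 6.94002 − 7.016
x = -0.07598 / -1.001 = 0.07590 → 7.59% Li-6, 92.41% Li-7.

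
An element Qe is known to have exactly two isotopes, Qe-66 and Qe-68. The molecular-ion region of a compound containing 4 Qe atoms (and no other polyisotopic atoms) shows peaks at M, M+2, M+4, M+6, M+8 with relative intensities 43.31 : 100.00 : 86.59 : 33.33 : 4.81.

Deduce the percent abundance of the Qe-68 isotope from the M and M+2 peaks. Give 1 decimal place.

36.6%

Let p = fractional abundance of Qe-66. I(M+2)/I(M) = [C(4,1)·p^3·(1−p)] / p^4 = 4·(1−p)/p = 100.00/43.31 = 2.3089
(1−p)/p = 2.3089/4 = 0.5772  ⇒  p = 1/(1 + 0.5772) = 0.6340
Qe-66: 63.4%, Qe-68: 36.6%.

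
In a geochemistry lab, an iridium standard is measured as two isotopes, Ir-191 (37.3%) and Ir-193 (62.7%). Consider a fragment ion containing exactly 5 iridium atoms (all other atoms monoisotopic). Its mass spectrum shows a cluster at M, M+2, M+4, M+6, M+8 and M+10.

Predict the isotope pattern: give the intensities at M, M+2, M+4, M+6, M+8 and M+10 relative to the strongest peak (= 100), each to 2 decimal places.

2.11 : 17.70 : 59.49 : 100.00 : 84.05 : 28.26

Each Ir atom is independently Ir-191 (p = 0.373) or Ir-193 (q = 0.627); the cluster is the binomial expansion (p + q)^5.
P(M) = 0.373^5 = 0.007220
P(M+2) = 5 × 0.373^4 × 0.627^1 = 0.060684
P(M+4) = 10 × 0.373^3 × 0.627^2 = 0.204015
P(M+6) = 10 × 0.373^2 × 0.627^3 = 0.342942
P(M+8) = 5 × 0.373^1 × 0.627^4 = 0.288237
P(M+10) = 0.627^5 = 0.096903
The M+6 peak is largest (0.342942); scaling to 100 gives 2.11 : 17.70 : 59.49 : 100.00 : 84.05 : 28.26.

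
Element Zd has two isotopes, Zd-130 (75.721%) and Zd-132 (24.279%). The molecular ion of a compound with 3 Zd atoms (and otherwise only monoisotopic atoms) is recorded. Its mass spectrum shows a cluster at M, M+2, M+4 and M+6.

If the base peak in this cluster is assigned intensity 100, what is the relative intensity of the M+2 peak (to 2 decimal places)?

Term probabilities: M 0.4342, M+2 0.4176, M+4 0.1339, M+6 0.0143. Base peak = M.
P(M) = C(3,0) × 0.75721^3 × 0.24279^0 = 1 × 0.43415921 × 1.0000 = 0.434159 (base)
P(M+2) = C(3,1) × 0.75721^2 × 0.24279^1 = 3 × 0.57336698 × 0.24279 = 0.417623
Relative intensity = 0.417623 / 0.434159 × 100 = 96.19

96.19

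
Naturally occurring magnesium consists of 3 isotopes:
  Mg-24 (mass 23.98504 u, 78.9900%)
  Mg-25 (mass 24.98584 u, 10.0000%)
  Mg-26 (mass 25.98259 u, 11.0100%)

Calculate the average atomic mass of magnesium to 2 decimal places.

Ar = Σ fᵢ·mᵢ = 0.789900 × 23.98504 + 0.100000 × 24.98584 + 0.110100 × 25.98259
= 18.945783 + 2.498584 + 2.860683 = 24.305050 u

24.31 u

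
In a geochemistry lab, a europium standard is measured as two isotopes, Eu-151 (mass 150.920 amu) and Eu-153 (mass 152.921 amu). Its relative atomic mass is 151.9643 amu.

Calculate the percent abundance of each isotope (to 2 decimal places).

Eu-151: 47.81%, Eu-153: 52.19%

With x = fraction of Eu-151 (so Eu-153 is 1 − x):
150.920·x + 152.921·(1 − x) = 151.9643
(150.920 − 152.921)·x = 151.9643 − 152.921
x = -0.9567 / -2.001 = 0.47811 → 47.81% Eu-151, 52.19% Eu-153.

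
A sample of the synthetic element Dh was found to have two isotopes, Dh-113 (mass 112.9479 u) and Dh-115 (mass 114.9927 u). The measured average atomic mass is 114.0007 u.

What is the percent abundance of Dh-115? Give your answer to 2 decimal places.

51.49%

With x = fraction of Dh-113 (so Dh-115 is 1 − x):
112.9479·x + 114.9927·(1 − x) = 114.0007
(112.9479 − 114.9927)·x = 114.0007 − 114.9927
x = -0.9920 / -2.0448 = 0.48513 → 48.51% Dh-113, 51.49% Dh-115.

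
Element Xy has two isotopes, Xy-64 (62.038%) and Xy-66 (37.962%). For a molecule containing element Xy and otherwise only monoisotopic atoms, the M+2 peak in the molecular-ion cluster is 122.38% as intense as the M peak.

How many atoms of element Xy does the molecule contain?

For n independent Xy atoms, I(M+2)/I(M) = n · (abundance Xy-66) / (abundance Xy-64) = n · 0.37962/0.62038.
n = 1.2238 × 0.62038/0.37962 = 2.00 ≈ 2

2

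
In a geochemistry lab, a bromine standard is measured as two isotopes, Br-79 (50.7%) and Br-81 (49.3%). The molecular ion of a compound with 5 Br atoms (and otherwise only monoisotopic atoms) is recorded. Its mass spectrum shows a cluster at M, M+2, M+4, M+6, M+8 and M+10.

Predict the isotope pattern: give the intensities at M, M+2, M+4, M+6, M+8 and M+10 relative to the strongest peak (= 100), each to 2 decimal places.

10.58 : 51.42 : 100.00 : 97.24 : 47.28 : 9.19

The 5 Br atoms are independent, so intensities follow the terms of (0.507 + 0.493)^5.
P(M) = 0.507^5 = 0.033500
P(M+2) = 5 × 0.507^4 × 0.493^1 = 0.162873
P(M+4) = 10 × 0.507^3 × 0.493^2 = 0.316751
P(M+6) = 10 × 0.507^2 × 0.493^3 = 0.308004
P(M+8) = 5 × 0.507^1 × 0.493^4 = 0.149750
P(M+10) = 0.493^5 = 0.029123
The M+4 peak is largest (0.316751); scaling to 100 gives 10.58 : 51.42 : 100.00 : 97.24 : 47.28 : 9.19.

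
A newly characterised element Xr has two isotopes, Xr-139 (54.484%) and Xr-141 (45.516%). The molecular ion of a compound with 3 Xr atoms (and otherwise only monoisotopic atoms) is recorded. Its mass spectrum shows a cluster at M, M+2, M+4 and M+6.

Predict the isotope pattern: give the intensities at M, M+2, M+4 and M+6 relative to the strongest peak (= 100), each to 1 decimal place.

Expanding (0.54484 + 0.45516)^3:
P(M) = 0.54484^3 = 0.161736
P(M+2) = 3 × 0.54484^2 × 0.45516^1 = 0.405344
P(M+4) = 3 × 0.54484^1 × 0.45516^2 = 0.338625
P(M+6) = 0.45516^3 = 0.094296
The M+2 peak is largest (0.405344); scaling to 100 gives 39.9 : 100.0 : 83.5 : 23.3.

39.9 : 100.0 : 83.5 : 23.3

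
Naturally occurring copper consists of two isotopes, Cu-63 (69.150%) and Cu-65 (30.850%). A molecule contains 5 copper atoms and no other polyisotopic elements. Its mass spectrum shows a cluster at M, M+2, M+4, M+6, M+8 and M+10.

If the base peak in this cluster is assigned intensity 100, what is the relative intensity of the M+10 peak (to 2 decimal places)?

0.79

Term probabilities: M 0.1581, M+2 0.3527, M+4 0.3147, M+6 0.1404, M+8 0.0313, M+10 0.0028. Base peak = M+2.
P(M+2) = C(5,1) × 0.69150^4 × 0.30850^1 = 5 × 0.2286487 × 0.3085 = 0.352691 (base)
P(M+10) = C(5,5) × 0.69150^0 × 0.30850^5 = 1 × 1.0000 × 0.00279432 = 0.002794
Relative intensity = 0.002794 / 0.352691 × 100 = 0.79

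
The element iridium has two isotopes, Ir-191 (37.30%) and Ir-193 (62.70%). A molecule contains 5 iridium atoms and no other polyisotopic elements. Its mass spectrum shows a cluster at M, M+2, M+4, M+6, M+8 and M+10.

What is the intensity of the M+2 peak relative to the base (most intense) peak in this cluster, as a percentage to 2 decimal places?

17.70%

Term probabilities: M 0.0072, M+2 0.0607, M+4 0.2040, M+6 0.3429, M+8 0.2882, M+10 0.0969. Base peak = M+6.
P(M+6) = C(5,3) × 0.3730^2 × 0.6270^3 = 10 × 0.139129 × 0.24649188 = 0.342942 (base)
P(M+2) = C(5,1) × 0.3730^4 × 0.6270^1 = 5 × 0.01935688 × 0.6270 = 0.060684
Relative intensity = 0.060684 / 0.342942 × 100 = 17.70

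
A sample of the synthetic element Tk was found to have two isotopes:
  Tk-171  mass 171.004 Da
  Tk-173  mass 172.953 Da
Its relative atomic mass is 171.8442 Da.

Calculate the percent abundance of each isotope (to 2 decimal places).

Tk-171: 56.89%, Tk-173: 43.11%

With x = fraction of Tk-171 (so Tk-173 is 1 − x):
171.004·x + 172.953·(1 − x) = 171.8442
(171.004 − 172.953)·x = 171.8442 − 172.953
x = -1.1088 / -1.949 = 0.56891 → 56.89% Tk-171, 43.11% Tk-173.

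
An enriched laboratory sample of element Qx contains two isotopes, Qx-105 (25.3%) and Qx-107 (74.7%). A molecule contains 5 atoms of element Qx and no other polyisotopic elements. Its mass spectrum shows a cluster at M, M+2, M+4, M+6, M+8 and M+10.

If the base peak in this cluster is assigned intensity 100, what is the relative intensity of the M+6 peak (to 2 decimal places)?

67.74

Term probabilities: M 0.0010, M+2 0.0153, M+4 0.0904, M+6 0.2668, M+8 0.3939, M+10 0.2326. Base peak = M+8.
P(M+8) = C(5,4) × 0.253^1 × 0.747^4 = 5 × 0.2530 × 0.31137404 = 0.393888 (base)
P(M+6) = C(5,3) × 0.253^2 × 0.747^3 = 10 × 0.064009 × 0.41683272 = 0.266810
Relative intensity = 0.266810 / 0.393888 × 100 = 67.74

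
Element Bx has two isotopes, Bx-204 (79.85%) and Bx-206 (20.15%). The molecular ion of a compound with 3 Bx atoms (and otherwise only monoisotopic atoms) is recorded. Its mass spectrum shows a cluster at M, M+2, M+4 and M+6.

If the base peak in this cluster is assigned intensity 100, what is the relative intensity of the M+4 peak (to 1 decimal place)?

19.1

Term probabilities: M 0.5091, M+2 0.3854, M+4 0.0973, M+6 0.0082. Base peak = M.
P(M) = C(3,0) × 0.7985^3 × 0.2015^0 = 1 × 0.5091254 × 1.0000 = 0.509125 (base)
P(M+4) = C(3,2) × 0.7985^1 × 0.2015^2 = 3 × 0.7985 × 0.04060225 = 0.097263
Relative intensity = 0.097263 / 0.509125 × 100 = 19.1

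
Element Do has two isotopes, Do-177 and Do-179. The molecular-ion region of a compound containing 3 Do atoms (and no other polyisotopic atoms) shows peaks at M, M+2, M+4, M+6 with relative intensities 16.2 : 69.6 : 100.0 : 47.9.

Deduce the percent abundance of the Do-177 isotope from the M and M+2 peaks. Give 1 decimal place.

Let p = fractional abundance of Do-177. I(M+2)/I(M) = [C(3,1)·p^2·(1−p)] / p^3 = 3·(1−p)/p = 69.6/16.2 = 4.2963
(1−p)/p = 4.2963/3 = 1.4321  ⇒  p = 1/(1 + 1.4321) = 0.4112
Do-177: 41.1%, Do-179: 58.9%.

41.1%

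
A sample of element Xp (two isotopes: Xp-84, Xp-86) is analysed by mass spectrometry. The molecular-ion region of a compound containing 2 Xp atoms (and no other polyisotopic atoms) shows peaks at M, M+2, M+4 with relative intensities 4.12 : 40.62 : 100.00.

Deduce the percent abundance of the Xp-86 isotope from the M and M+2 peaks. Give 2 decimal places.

83.14%

Write p for the Xp-84 fraction. I(M+2)/I(M) = [C(2,1)·p^1·(1−p)] / p^2 = 2·(1−p)/p = 40.62/4.12 = 9.8592
(1−p)/p = 9.8592/2 = 4.9296  ⇒  p = 1/(1 + 4.9296) = 0.1686
Xp-84: 16.86%, Xp-86: 83.14%.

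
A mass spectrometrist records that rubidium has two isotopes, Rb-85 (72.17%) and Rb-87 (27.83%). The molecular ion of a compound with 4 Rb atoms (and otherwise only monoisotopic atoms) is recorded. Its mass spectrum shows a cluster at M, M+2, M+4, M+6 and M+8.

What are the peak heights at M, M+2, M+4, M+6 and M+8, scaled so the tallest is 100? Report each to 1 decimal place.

Expanding (0.7217 + 0.2783)^4:
P(M) = 0.7217^4 = 0.271286
P(M+2) = 4 × 0.7217^3 × 0.2783^1 = 0.418450
P(M+4) = 6 × 0.7217^2 × 0.2783^2 = 0.242042
P(M+6) = 4 × 0.7217^1 × 0.2783^3 = 0.062224
P(M+8) = 0.2783^4 = 0.005999
The M+2 peak is largest (0.418450); scaling to 100 gives 64.8 : 100.0 : 57.8 : 14.9 : 1.4.

64.8 : 100.0 : 57.8 : 14.9 : 1.4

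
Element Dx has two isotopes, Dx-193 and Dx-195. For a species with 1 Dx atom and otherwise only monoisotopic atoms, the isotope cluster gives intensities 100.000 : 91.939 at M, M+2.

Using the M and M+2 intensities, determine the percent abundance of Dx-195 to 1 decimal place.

If p is the fraction of Dx that is Dx-193, then I(M+2)/I(M) = [C(1,1)·p^0·(1−p)] / p^1 = 1·(1−p)/p = 91.939/100.000 = 0.9194
(1−p)/p = 0.9194/1 = 0.9194  ⇒  p = 1/(1 + 0.9194) = 0.5210
Dx-193: 52.1%, Dx-195: 47.9%.

47.9%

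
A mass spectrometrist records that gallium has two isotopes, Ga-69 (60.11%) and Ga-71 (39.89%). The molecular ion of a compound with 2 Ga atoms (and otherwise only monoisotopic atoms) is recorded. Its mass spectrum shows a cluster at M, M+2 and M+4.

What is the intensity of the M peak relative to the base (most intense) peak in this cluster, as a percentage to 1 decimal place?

Term probabilities: M 0.3613, M+2 0.4796, M+4 0.1591. Base peak = M+2.
P(M+2) = C(2,1) × 0.6011^1 × 0.3989^1 = 2 × 0.6011 × 0.3989 = 0.479558 (base)
P(M) = C(2,0) × 0.6011^2 × 0.3989^0 = 1 × 0.36132121 × 1.0000 = 0.361321
Relative intensity = 0.361321 / 0.479558 × 100 = 75.3

75.3%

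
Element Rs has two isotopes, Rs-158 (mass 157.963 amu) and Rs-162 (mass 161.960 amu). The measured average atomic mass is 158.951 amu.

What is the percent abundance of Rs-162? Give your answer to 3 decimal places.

24.719%

Writing the weighted mean with unknown fraction x of Rs-158:
157.963·x + 161.960·(1 − x) = 158.951
(157.963 − 161.960)·x = 158.951 − 161.960
x = -3.009 / -3.997 = 0.75281 → 75.281% Rs-158, 24.719% Rs-162.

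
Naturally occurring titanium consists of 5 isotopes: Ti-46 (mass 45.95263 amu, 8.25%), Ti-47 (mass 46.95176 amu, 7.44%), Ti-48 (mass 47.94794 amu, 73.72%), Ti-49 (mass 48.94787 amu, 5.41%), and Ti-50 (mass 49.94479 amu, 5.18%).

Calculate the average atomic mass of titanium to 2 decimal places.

47.87 amu

Average mass = Σ (abundance × isotope mass) = 0.0825 × 45.95263 + 0.0744 × 46.95176 + 0.7372 × 47.94794 + 0.0541 × 48.94787 + 0.0518 × 49.94479
= 3.791092 + 3.493211 + 35.347221 + 2.648080 + 2.587140 = 47.866744 amu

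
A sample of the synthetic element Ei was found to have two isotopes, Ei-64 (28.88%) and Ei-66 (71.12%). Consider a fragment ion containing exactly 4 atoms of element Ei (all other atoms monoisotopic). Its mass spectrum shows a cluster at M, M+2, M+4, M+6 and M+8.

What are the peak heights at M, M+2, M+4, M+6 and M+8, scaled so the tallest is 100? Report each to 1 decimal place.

1.7 : 16.5 : 60.9 : 100.0 : 61.6

Expanding (0.2888 + 0.7112)^4:
P(M) = 0.2888^4 = 0.006956
P(M+2) = 4 × 0.2888^3 × 0.7112^1 = 0.068524
P(M+4) = 6 × 0.2888^2 × 0.7112^2 = 0.253122
P(M+6) = 4 × 0.2888^1 × 0.7112^3 = 0.415559
P(M+8) = 0.7112^4 = 0.255839
The M+6 peak is largest (0.415559); scaling to 100 gives 1.7 : 16.5 : 60.9 : 100.0 : 61.6.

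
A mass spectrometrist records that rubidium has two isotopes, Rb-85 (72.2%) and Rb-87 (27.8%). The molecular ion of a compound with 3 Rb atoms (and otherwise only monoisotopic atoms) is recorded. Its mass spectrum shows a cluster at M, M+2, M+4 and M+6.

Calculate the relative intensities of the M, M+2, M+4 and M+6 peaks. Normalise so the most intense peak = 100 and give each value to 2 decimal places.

86.57 : 100.00 : 38.50 : 4.94

Each Rb atom is independently Rb-85 (p = 0.722) or Rb-87 (q = 0.278); the cluster is the binomial expansion (p + q)^3.
P(M) = 0.722^3 = 0.376367
P(M+2) = 3 × 0.722^2 × 0.278^1 = 0.434751
P(M+4) = 3 × 0.722^1 × 0.278^2 = 0.167397
P(M+6) = 0.278^3 = 0.021485
The M+2 peak is largest (0.434751); scaling to 100 gives 86.57 : 100.00 : 38.50 : 4.94.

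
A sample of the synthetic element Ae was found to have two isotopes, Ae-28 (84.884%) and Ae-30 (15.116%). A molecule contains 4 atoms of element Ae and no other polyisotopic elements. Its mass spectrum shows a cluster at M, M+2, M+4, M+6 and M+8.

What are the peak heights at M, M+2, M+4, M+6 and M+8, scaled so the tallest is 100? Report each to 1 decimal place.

100.0 : 71.2 : 19.0 : 2.3 : 0.1

The 4 Ae atoms are independent, so intensities follow the terms of (0.84884 + 0.15116)^4.
P(M) = 0.84884^4 = 0.519163
P(M+2) = 4 × 0.84884^3 × 0.15116^1 = 0.369806
P(M+4) = 6 × 0.84884^2 × 0.15116^2 = 0.098782
P(M+6) = 4 × 0.84884^1 × 0.15116^3 = 0.011727
P(M+8) = 0.15116^4 = 0.000522
The M peak is largest (0.519163); scaling to 100 gives 100.0 : 71.2 : 19.0 : 2.3 : 0.1.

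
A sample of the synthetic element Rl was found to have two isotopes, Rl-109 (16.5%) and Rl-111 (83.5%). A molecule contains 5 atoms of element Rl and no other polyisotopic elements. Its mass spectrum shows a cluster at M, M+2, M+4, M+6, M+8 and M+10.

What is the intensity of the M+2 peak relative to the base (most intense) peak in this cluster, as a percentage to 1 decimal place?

Term probabilities: M 0.0001, M+2 0.0031, M+4 0.0313, M+6 0.1585, M+8 0.4011, M+10 0.4059. Base peak = M+10.
P(M+10) = C(5,5) × 0.165^0 × 0.835^5 = 1 × 1.0000 × 0.40591246 = 0.405912 (base)
P(M+2) = C(5,1) × 0.165^4 × 0.835^1 = 5 × 0.0007412 × 0.8350 = 0.003095
Relative intensity = 0.003095 / 0.405912 × 100 = 0.8

0.8%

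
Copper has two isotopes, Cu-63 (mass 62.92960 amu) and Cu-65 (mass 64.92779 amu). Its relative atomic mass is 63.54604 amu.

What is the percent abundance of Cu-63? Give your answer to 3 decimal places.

With x = fraction of Cu-63 (so Cu-65 is 1 − x):
62.92960·x + 64.92779·(1 − x) = 63.54604
(62.92960 − 64.92779)·x = 63.54604 − 64.92779
x = -1.38175 / -1.99819 = 0.69150 → 69.150% Cu-63, 30.850% Cu-65.

69.150%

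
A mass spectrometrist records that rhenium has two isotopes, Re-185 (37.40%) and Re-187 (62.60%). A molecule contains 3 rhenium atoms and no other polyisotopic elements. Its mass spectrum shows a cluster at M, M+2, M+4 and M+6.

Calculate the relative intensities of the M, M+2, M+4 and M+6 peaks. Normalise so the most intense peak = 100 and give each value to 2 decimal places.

Expanding (0.3740 + 0.6260)^3:
P(M) = 0.3740^3 = 0.052314
P(M+2) = 3 × 0.3740^2 × 0.6260^1 = 0.262687
P(M+4) = 3 × 0.3740^1 × 0.6260^2 = 0.439685
P(M+6) = 0.6260^3 = 0.245314
The M+4 peak is largest (0.439685); scaling to 100 gives 11.90 : 59.74 : 100.00 : 55.79.

11.90 : 59.74 : 100.00 : 55.79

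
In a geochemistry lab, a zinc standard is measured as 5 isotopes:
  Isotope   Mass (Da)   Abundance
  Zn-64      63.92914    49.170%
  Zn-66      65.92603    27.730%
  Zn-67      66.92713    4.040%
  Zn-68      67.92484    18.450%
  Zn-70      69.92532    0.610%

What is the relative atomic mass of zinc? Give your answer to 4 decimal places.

65.3778 Da

Average mass = Σ (abundance × isotope mass) = 0.49170 × 63.92914 + 0.27730 × 65.92603 + 0.04040 × 66.92713 + 0.18450 × 67.92484 + 0.00610 × 69.92532
= 31.433958 + 18.281288 + 2.703856 + 12.532133 + 0.426544 = 65.377779 Da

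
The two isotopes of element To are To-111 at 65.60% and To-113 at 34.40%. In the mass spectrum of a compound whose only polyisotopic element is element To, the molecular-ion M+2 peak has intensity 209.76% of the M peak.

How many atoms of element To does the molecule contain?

For n independent To atoms, I(M+2)/I(M) = n · (abundance To-113) / (abundance To-111) = n · 0.3440/0.6560.
n = 2.0976 × 0.6560/0.3440 = 4.00 ≈ 4

4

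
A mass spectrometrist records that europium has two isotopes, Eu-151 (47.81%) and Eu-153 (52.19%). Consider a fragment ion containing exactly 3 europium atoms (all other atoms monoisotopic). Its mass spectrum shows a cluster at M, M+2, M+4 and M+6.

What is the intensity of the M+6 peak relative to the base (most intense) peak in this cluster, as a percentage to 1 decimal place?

Binomial terms of (0.4781 + 0.5219)^3: M 0.1093, M+2 0.3579, M+4 0.3907, M+6 0.1422 → M+4 is the base peak.
P(M+4) = C(3,2) × 0.4781^1 × 0.5219^2 = 3 × 0.4781 × 0.27237961 = 0.390674 (base)
P(M+6) = C(3,3) × 0.4781^0 × 0.5219^3 = 1 × 1.0000 × 0.14215492 = 0.142155
Relative intensity = 0.142155 / 0.390674 × 100 = 36.4

36.4%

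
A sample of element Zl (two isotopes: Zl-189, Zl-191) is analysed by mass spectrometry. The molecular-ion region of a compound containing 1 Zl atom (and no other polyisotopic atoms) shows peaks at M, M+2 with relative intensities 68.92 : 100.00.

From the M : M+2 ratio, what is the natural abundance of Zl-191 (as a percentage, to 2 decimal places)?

Let p = fractional abundance of Zl-189. I(M+2)/I(M) = [C(1,1)·p^0·(1−p)] / p^1 = 1·(1−p)/p = 100.00/68.92 = 1.4510
(1−p)/p = 1.4510/1 = 1.4510  ⇒  p = 1/(1 + 1.4510) = 0.4080
Zl-189: 40.80%, Zl-191: 59.20%.

59.20%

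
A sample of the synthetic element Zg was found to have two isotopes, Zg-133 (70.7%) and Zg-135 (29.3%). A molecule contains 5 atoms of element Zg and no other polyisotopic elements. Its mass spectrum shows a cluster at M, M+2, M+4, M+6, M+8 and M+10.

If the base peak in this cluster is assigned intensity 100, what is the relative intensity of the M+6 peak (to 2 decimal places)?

Binomial terms of (0.707 + 0.293)^5: M 0.1766, M+2 0.3660, M+4 0.3034, M+6 0.1257, M+8 0.0261, M+10 0.0022 → M+2 is the base peak.
P(M+2) = C(5,1) × 0.707^4 × 0.293^1 = 5 × 0.24984902 × 0.2930 = 0.366029 (base)
P(M+6) = C(5,3) × 0.707^2 × 0.293^3 = 10 × 0.499849 × 0.02515376 = 0.125731
Relative intensity = 0.125731 / 0.366029 × 100 = 34.35

34.35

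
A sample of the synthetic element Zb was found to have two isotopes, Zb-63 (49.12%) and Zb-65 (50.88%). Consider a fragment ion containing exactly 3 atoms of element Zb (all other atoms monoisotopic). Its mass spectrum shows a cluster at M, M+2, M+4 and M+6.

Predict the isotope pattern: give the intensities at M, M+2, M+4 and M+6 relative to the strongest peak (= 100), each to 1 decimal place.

Each Zb atom is independently Zb-63 (p = 0.4912) or Zb-65 (q = 0.5088); the cluster is the binomial expansion (p + q)^3.
P(M) = 0.4912^3 = 0.118515
P(M+2) = 3 × 0.4912^2 × 0.5088^1 = 0.368286
P(M+4) = 3 × 0.4912^1 × 0.5088^2 = 0.381482
P(M+6) = 0.5088^3 = 0.131717
The M+4 peak is largest (0.381482); scaling to 100 gives 31.1 : 96.5 : 100.0 : 34.5.

31.1 : 96.5 : 100.0 : 34.5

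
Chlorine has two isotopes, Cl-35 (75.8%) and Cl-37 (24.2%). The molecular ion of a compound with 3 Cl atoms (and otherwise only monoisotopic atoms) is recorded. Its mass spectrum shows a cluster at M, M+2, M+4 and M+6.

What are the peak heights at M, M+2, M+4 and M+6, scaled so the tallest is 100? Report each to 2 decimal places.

100.00 : 95.78 : 30.58 : 3.25

The 3 Cl atoms are independent, so intensities follow the terms of (0.758 + 0.242)^3.
P(M) = 0.758^3 = 0.435520
P(M+2) = 3 × 0.758^2 × 0.242^1 = 0.417133
P(M+4) = 3 × 0.758^1 × 0.242^2 = 0.133175
P(M+6) = 0.242^3 = 0.014172
The M peak is largest (0.435520); scaling to 100 gives 100.00 : 95.78 : 30.58 : 3.25.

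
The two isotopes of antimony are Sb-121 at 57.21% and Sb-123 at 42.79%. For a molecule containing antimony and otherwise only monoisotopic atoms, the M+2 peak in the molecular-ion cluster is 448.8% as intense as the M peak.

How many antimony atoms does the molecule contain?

With n Sb atoms, P(M+2)/P(M) = C(n,1)·p^(n−1)q / p^n = n·q/p = n · 0.4279/0.5721.
n = 4.488 × 0.5721/0.4279 = 6.00 ≈ 6

6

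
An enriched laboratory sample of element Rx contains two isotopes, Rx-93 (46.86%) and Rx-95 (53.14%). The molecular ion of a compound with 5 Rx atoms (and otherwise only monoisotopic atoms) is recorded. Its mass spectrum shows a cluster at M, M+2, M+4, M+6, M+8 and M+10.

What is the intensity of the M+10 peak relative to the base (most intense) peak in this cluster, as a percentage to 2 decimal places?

12.86%

Binomial terms of (0.4686 + 0.5314)^5: M 0.0226, M+2 0.1281, M+4 0.2906, M+6 0.3295, M+8 0.1868, M+10 0.0424 → M+6 is the base peak.
P(M+6) = C(5,3) × 0.4686^2 × 0.5314^3 = 10 × 0.21958596 × 0.1500599 = 0.329510 (base)
P(M+10) = C(5,5) × 0.4686^0 × 0.5314^5 = 1 × 1.0000 × 0.04237481 = 0.042375
Relative intensity = 0.042375 / 0.329510 × 100 = 12.86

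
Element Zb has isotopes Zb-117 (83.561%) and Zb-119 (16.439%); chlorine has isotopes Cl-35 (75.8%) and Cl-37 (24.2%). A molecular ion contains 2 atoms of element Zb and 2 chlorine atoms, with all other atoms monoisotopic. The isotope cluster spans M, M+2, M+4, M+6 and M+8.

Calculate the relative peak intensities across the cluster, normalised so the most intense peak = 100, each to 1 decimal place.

96.9 : 100.0 : 38.0 : 6.3 : 0.4

Element Zb pattern (n=2): 0.69824407 : 0.27473186 : 0.02702407
Chlorine pattern (n=2): 0.574564 : 0.366872 : 0.058564
Convolve the two distributions (both contribute in 2-u steps):
  M: 0.69824407×0.574564 = 0.401186
  M+2: 0.69824407×0.366872 + 0.27473186×0.574564 = 0.414017
  M+4: 0.69824407×0.058564 + 0.27473186×0.366872 + 0.02702407×0.574564 = 0.157210
  M+6: 0.27473186×0.058564 + 0.02702407×0.366872 = 0.026004
  M+8: 0.02702407×0.058564 = 0.001583
Scale to base peak (0.414017) = 100: 96.9 : 100.0 : 38.0 : 6.3 : 0.4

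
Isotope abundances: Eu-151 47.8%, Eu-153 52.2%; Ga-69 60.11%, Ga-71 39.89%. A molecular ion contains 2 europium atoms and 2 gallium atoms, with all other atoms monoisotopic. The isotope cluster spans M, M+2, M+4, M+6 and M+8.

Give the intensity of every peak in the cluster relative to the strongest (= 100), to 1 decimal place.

Europium pattern (n=2): 0.228484 : 0.499032 : 0.272484
Gallium pattern (n=2): 0.36132121 : 0.47955758 : 0.15912121
Convolve the two distributions (both contribute in 2-u steps):
  M: 0.228484×0.36132121 = 0.082556
  M+2: 0.228484×0.47955758 + 0.499032×0.36132121 = 0.289882
  M+4: 0.228484×0.15912121 + 0.499032×0.47955758 + 0.272484×0.36132121 = 0.374125
  M+6: 0.499032×0.15912121 + 0.272484×0.47955758 = 0.210078
  M+8: 0.272484×0.15912121 = 0.043358
Scale to base peak (0.374125) = 100: 22.1 : 77.5 : 100.0 : 56.2 : 11.6

22.1 : 77.5 : 100.0 : 56.2 : 11.6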